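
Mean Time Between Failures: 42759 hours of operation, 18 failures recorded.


Formula: MTBF = Total operating time / Number of failures
MTBF = 42759 / 18
MTBF = 2375.5 hours

2375.5 hours


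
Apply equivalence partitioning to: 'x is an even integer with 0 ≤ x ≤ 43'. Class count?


Constraint: even integers in [0, 43]
Class 1: x < 0 — out-of-range invalid
Class 2: x in [0,43] but odd — wrong type invalid
Class 3: x in [0,43] and even — valid
Class 4: x > 43 — out-of-range invalid
Total equivalence classes: 4

4 equivalence classes


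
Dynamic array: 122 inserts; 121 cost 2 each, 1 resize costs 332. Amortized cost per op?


Formula: Amortized cost = Total cost / Operations
Total cost = (121 * 2) + (1 * 332)
Total cost = 242 + 332 = 574
Amortized = 574 / 122 = 4.7049

4.7049


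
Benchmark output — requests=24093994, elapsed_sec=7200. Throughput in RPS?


Formula: throughput = requests / seconds
throughput = 24093994 / 7200
throughput = 3346.39 requests/second

3346.39 requests/second


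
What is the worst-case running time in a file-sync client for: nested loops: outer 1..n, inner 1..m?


Reasoning: product of independent bounds
Complexity: O(n*m)

O(n*m)


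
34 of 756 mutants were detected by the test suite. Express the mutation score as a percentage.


Mutation score = killed / total * 100
Mutation score = 34 / 756 * 100
Mutation score = 4.5%

4.5%


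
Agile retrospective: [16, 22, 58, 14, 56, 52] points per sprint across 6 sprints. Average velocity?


Formula: Avg velocity = Total points / Number of sprints
Points: [16, 22, 58, 14, 56, 52]
Sum = 16 + 22 + 58 + 14 + 56 + 52 = 218
Avg velocity = 218 / 6 = 36.33 points/sprint

36.33 points/sprint


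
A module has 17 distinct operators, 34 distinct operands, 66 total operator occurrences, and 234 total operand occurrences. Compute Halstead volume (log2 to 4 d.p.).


Formula: V = N * log2(η), where N = N1 + N2 and η = η1 + η2
η = 17 + 34 = 51
N = 66 + 234 = 300
log2(51) ≈ 5.6724
V = 300 * 5.6724 = 1701.72

1701.72


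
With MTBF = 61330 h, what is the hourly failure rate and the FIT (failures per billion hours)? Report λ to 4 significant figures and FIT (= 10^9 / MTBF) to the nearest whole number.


Formula: λ = 1 / MTBF; FIT = λ × 1e9 = 1e9 / MTBF
λ = 1 / 61330 ≈ 1.631e-05 failures/hour
FIT = 1e9 / 61330 ≈ 16305 failures per 1e9 hours (nearest whole number)

λ = 1.631e-05 /h, FIT = 16305


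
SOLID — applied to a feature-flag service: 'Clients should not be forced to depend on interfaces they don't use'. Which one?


This describes the Interface Segregation Principle (ISP)

Interface Segregation Principle (ISP)


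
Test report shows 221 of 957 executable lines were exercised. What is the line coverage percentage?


Coverage = covered / total * 100
Coverage = 221 / 957 * 100
Coverage = 23.09%

23.09%


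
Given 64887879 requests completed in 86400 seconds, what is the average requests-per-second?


Formula: throughput = requests / seconds
throughput = 64887879 / 86400
throughput = 751.02 requests/second

751.02 requests/second


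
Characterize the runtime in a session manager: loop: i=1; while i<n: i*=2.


Reasoning: i doubles each step so iterations are log2(n)
Complexity: O(log n)

O(log n)


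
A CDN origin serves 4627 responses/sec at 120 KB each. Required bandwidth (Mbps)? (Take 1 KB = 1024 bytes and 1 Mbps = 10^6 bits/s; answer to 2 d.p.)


Formula: Mbps = payload_bytes * RPS * 8 / 1e6
Payload per request = 120 KB = 120 * 1024 = 122880 bytes
Total bytes/sec = 122880 * 4627 = 568565760
Total bits/sec = 568565760 * 8 = 4548526080
Mbps = 4548526080 / 1e6 = 4548.53

4548.53 Mbps


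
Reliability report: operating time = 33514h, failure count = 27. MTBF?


Formula: MTBF = Total operating time / Number of failures
MTBF = 33514 / 27
MTBF = 1241.26 hours

1241.26 hours


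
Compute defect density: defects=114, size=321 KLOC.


Defect density = defects / KLOC
Defect density = 114 / 321
Defect density = 0.355 defects/KLOC

0.355 defects/KLOC


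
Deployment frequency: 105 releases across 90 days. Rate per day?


Formula: deployments per day = releases / days
= 105 / 90
= 1.167 deploys/day
(equivalently, 8.17 deploys/week)

1.167 deploys/day


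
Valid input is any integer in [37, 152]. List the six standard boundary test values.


Range: [37, 152]
Boundaries: just below min, min, min+1, max-1, max, just above max
Values: [36, 37, 38, 151, 152, 153]

[36, 37, 38, 151, 152, 153]


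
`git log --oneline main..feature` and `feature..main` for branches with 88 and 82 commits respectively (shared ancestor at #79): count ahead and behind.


Common ancestor: commit #79
feature commits after divergence: 88 - 79 = 9
main commits after divergence: 82 - 79 = 3
feature is 9 commits ahead of main
main is 3 commits ahead of feature

feature ahead: 9, main ahead: 3


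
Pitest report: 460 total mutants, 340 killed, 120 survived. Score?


Mutation score = killed / total * 100
Mutation score = 340 / 460 * 100
Mutation score = 73.91%

73.91%


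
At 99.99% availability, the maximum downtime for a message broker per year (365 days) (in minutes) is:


Formula: allowed downtime = period * (100 - SLA) / 100
Period (year (365 days)) = 525600 minutes
Unavailability fraction = (100 - 99.99) / 100
Allowed downtime = 525600 * (100 - 99.99) / 100
Allowed downtime = 52.56 minutes

52.56 minutes


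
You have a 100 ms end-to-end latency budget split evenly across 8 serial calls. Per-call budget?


Formula: per_stage = total_budget / stages
per_stage = 100 / 8
per_stage = 12.5 ms

12.5 ms


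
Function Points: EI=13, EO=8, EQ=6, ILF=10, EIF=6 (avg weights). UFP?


UFP = EI*4 + EO*5 + EQ*4 + ILF*10 + EIF*7
UFP = 13*4 + 8*5 + 6*4 + 10*10 + 6*7
UFP = 52 + 40 + 24 + 100 + 42
UFP = 258

258


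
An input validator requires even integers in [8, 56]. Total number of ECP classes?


Constraint: even integers in [8, 56]
Class 1: x < 8 — out-of-range invalid
Class 2: x in [8,56] but odd — wrong type invalid
Class 3: x in [8,56] and even — valid
Class 4: x > 56 — out-of-range invalid
Total equivalence classes: 4

4 equivalence classes


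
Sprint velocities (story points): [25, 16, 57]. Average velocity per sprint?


Formula: Avg velocity = Total points / Number of sprints
Points: [25, 16, 57]
Sum = 25 + 16 + 57 = 98
Avg velocity = 98 / 3 = 32.67 points/sprint

32.67 points/sprint


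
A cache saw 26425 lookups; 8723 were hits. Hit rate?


Formula: hit rate = hits / (hits + misses) * 100
hit rate = 8723 / (8723 + 17702) * 100
hit rate = 8723 / 26425 * 100
hit rate = 33.01%

33.01%


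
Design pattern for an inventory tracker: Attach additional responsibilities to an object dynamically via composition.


This matches the Decorator pattern

Decorator


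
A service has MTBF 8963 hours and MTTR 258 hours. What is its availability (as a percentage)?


Availability = MTBF / (MTBF + MTTR)
Availability = 8963 / (8963 + 258)
Availability = 8963 / 9221
Availability = 97.202%

97.202%


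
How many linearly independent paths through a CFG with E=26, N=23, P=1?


Formula: V(G) = E - N + 2P
V(G) = 26 - 23 + 2*1
V(G) = 3 + 2
V(G) = 5

5


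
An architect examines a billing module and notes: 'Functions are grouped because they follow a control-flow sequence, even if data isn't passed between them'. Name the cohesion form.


Reasoning: Grouped by order of execution within a routine, not by data flow
Type: Procedural cohesion

Procedural cohesion


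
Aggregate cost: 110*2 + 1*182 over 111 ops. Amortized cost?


Formula: Amortized cost = Total cost / Operations
Total cost = (110 * 2) + (1 * 182)
Total cost = 220 + 182 = 402
Amortized = 402 / 111 = 3.6216

3.6216


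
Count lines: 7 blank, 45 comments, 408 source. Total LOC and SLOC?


Total LOC = blank + comment + code
Total LOC = 7 + 45 + 408 = 460
SLOC (source only) = code = 408

Total LOC: 460, SLOC: 408


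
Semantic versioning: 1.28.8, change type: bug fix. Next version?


Current: 1.28.8
Change category: 'bug fix' → patch bump
SemVer rule: patch bump → increment PATCH (MAJOR and MINOR unchanged)
New: 1.28.9

1.28.9


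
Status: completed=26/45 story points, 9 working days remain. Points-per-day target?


Formula: Required rate = Remaining points / Days left
Remaining = 45 - 26 = 19 points
Required rate = 19 / 9 = 2.11 points/day

2.11 points/day


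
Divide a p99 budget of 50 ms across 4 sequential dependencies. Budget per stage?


Formula: per_stage = total_budget / stages
per_stage = 50 / 4
per_stage = 12.5 ms

12.5 ms


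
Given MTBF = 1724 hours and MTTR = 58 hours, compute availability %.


Availability = MTBF / (MTBF + MTTR)
Availability = 1724 / (1724 + 58)
Availability = 1724 / 1782
Availability = 96.7452%

96.7452%


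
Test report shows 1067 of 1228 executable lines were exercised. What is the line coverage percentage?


Coverage = covered / total * 100
Coverage = 1067 / 1228 * 100
Coverage = 86.89%

86.89%


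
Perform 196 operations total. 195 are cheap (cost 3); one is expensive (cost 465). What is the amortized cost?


Formula: Amortized cost = Total cost / Operations
Total cost = (195 * 3) + (1 * 465)
Total cost = 585 + 465 = 1050
Amortized = 1050 / 196 = 5.3571

5.3571


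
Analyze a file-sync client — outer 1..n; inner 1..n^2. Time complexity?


Reasoning: n times n^2
Complexity: O(n^3)

O(n^3)


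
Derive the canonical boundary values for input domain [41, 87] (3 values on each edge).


Range: [41, 87]
Boundaries: just below min, min, min+1, max-1, max, just above max
Values: [40, 41, 42, 86, 87, 88]

[40, 41, 42, 86, 87, 88]


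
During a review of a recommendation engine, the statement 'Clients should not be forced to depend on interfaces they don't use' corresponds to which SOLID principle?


This describes the Interface Segregation Principle (ISP)

Interface Segregation Principle (ISP)


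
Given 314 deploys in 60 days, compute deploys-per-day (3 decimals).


Formula: deployments per day = releases / days
= 314 / 60
= 5.233 deploys/day
(equivalently, 36.63 deploys/week)

5.233 deploys/day


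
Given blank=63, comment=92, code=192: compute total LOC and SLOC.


Total LOC = blank + comment + code
Total LOC = 63 + 92 + 192 = 347
SLOC (source only) = code = 192

Total LOC: 347, SLOC: 192


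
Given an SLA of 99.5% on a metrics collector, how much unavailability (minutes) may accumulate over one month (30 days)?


Formula: allowed downtime = period * (100 - SLA) / 100
Period (month (30 days)) = 43200 minutes
Unavailability fraction = (100 - 99.5) / 100
Allowed downtime = 43200 * (100 - 99.5) / 100
Allowed downtime = 216.0 minutes

216.0 minutes


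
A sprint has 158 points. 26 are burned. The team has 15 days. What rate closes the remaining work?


Formula: Required rate = Remaining points / Days left
Remaining = 158 - 26 = 132 points
Required rate = 132 / 15 = 8.8 points/day

8.8 points/day


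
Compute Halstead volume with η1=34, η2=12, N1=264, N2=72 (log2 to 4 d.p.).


Formula: V = N * log2(η), where N = N1 + N2 and η = η1 + η2
η = 34 + 12 = 46
N = 264 + 72 = 336
log2(46) ≈ 5.5236
V = 336 * 5.5236 = 1855.93

1855.93


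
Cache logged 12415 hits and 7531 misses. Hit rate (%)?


Formula: hit rate = hits / (hits + misses) * 100
hit rate = 12415 / (12415 + 7531) * 100
hit rate = 12415 / 19946 * 100
hit rate = 62.24%

62.24%


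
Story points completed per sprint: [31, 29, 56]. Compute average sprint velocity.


Formula: Avg velocity = Total points / Number of sprints
Points: [31, 29, 56]
Sum = 31 + 29 + 56 = 116
Avg velocity = 116 / 3 = 38.67 points/sprint

38.67 points/sprint


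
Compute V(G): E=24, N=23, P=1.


Formula: V(G) = E - N + 2P
V(G) = 24 - 23 + 2*1
V(G) = 1 + 2
V(G) = 3

3


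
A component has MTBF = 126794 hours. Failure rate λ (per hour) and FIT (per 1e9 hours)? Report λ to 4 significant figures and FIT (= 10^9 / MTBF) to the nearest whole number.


Formula: λ = 1 / MTBF; FIT = λ × 1e9 = 1e9 / MTBF
λ = 1 / 126794 ≈ 7.887e-06 failures/hour
FIT = 1e9 / 126794 ≈ 7887 failures per 1e9 hours (nearest whole number)

λ = 7.887e-06 /h, FIT = 7887


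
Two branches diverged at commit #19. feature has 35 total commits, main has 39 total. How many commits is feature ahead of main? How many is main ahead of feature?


Common ancestor: commit #19
feature commits after divergence: 35 - 19 = 16
main commits after divergence: 39 - 19 = 20
feature is 16 commits ahead of main
main is 20 commits ahead of feature

feature ahead: 16, main ahead: 20


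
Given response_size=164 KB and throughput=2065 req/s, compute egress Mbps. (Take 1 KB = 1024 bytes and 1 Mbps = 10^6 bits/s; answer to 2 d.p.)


Formula: Mbps = payload_bytes * RPS * 8 / 1e6
Payload per request = 164 KB = 164 * 1024 = 167936 bytes
Total bytes/sec = 167936 * 2065 = 346787840
Total bits/sec = 346787840 * 8 = 2774302720
Mbps = 2774302720 / 1e6 = 2774.3

2774.3 Mbps


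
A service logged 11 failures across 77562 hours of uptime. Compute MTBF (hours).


Formula: MTBF = Total operating time / Number of failures
MTBF = 77562 / 11
MTBF = 7051.09 hours

7051.09 hours


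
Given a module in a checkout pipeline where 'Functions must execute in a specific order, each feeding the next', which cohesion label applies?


Reasoning: Output of one is input to next
Type: Sequential cohesion

Sequential cohesion


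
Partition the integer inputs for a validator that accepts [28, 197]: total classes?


Valid range: [28, 197]
Class 1: x < 28 — invalid
Class 2: 28 ≤ x ≤ 197 — valid
Class 3: x > 197 — invalid
Total equivalence classes: 3

3 equivalence classes


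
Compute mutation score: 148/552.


Mutation score = killed / total * 100
Mutation score = 148 / 552 * 100
Mutation score = 26.81%

26.81%


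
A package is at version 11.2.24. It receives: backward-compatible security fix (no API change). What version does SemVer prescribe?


Current: 11.2.24
Change category: 'backward-compatible security fix (no API change)' → patch bump
SemVer rule: patch bump → increment PATCH (MAJOR and MINOR unchanged)
New: 11.2.25

11.2.25


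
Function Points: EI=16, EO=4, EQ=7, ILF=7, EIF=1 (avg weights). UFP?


UFP = EI*4 + EO*5 + EQ*4 + ILF*10 + EIF*7
UFP = 16*4 + 4*5 + 7*4 + 7*10 + 1*7
UFP = 64 + 20 + 28 + 70 + 7
UFP = 189

189


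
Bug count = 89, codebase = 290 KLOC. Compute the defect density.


Defect density = defects / KLOC
Defect density = 89 / 290
Defect density = 0.307 defects/KLOC

0.307 defects/KLOC


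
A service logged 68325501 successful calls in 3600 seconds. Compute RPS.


Formula: throughput = requests / seconds
throughput = 68325501 / 3600
throughput = 18979.31 requests/second

18979.31 requests/second


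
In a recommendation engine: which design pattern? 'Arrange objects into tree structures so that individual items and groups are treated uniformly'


This matches the Composite pattern

Composite


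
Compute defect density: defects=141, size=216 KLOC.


Defect density = defects / KLOC
Defect density = 141 / 216
Defect density = 0.653 defects/KLOC

0.653 defects/KLOC


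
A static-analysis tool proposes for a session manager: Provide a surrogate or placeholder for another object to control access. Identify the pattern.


This matches the Proxy pattern

Proxy


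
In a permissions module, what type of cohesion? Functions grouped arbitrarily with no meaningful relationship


Reasoning: Worst: random grouping
Type: Coincidental cohesion

Coincidental cohesion


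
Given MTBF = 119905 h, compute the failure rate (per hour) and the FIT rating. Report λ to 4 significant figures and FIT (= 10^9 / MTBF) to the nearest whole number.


Formula: λ = 1 / MTBF; FIT = λ × 1e9 = 1e9 / MTBF
λ = 1 / 119905 ≈ 8.340e-06 failures/hour
FIT = 1e9 / 119905 ≈ 8340 failures per 1e9 hours (nearest whole number)

λ = 8.340e-06 /h, FIT = 8340


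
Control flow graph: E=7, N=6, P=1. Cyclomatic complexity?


Formula: V(G) = E - N + 2P
V(G) = 7 - 6 + 2*1
V(G) = 1 + 2
V(G) = 3

3


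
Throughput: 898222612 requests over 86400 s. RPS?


Formula: throughput = requests / seconds
throughput = 898222612 / 86400
throughput = 10396.1 requests/second

10396.1 requests/second


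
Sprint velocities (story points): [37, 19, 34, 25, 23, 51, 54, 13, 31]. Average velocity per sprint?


Formula: Avg velocity = Total points / Number of sprints
Points: [37, 19, 34, 25, 23, 51, 54, 13, 31]
Sum = 37 + 19 + 34 + 25 + 23 + 51 + 54 + 13 + 31 = 287
Avg velocity = 287 / 9 = 31.89 points/sprint

31.89 points/sprint


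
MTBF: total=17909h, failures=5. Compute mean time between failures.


Formula: MTBF = Total operating time / Number of failures
MTBF = 17909 / 5
MTBF = 3581.8 hours

3581.8 hours


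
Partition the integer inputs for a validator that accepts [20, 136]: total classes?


Valid range: [20, 136]
Class 1: x < 20 — invalid
Class 2: 20 ≤ x ≤ 136 — valid
Class 3: x > 136 — invalid
Total equivalence classes: 3

3 equivalence classes


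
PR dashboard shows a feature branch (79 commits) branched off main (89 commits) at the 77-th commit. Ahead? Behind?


Common ancestor: commit #77
feature commits after divergence: 79 - 77 = 2
main commits after divergence: 89 - 77 = 12
feature is 2 commits ahead of main
main is 12 commits ahead of feature

feature ahead: 2, main ahead: 12


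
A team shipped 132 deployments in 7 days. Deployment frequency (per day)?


Formula: deployments per day = releases / days
= 132 / 7
= 18.857 deploys/day
(equivalently, 132.0 deploys/week)

18.857 deploys/day


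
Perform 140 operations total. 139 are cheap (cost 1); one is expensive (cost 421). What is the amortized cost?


Formula: Amortized cost = Total cost / Operations
Total cost = (139 * 1) + (1 * 421)
Total cost = 139 + 421 = 560
Amortized = 560 / 140 = 4.0

4.0


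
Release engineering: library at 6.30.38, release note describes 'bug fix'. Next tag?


Current: 6.30.38
Change category: 'bug fix' → patch bump
SemVer rule: patch bump → increment PATCH (MAJOR and MINOR unchanged)
New: 6.30.39

6.30.39


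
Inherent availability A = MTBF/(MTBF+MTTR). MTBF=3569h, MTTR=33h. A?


Availability = MTBF / (MTBF + MTTR)
Availability = 3569 / (3569 + 33)
Availability = 3569 / 3602
Availability = 99.0838%

99.0838%


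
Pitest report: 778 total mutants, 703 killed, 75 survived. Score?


Mutation score = killed / total * 100
Mutation score = 703 / 778 * 100
Mutation score = 90.36%

90.36%


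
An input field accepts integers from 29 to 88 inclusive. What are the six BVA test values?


Range: [29, 88]
Boundaries: just below min, min, min+1, max-1, max, just above max
Values: [28, 29, 30, 87, 88, 89]

[28, 29, 30, 87, 88, 89]


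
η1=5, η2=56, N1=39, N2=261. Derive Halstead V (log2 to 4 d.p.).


Formula: V = N * log2(η), where N = N1 + N2 and η = η1 + η2
η = 5 + 56 = 61
N = 39 + 261 = 300
log2(61) ≈ 5.9307
V = 300 * 5.9307 = 1779.21

1779.21


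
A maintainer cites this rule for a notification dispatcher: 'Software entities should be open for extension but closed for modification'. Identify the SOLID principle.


This describes the Open/Closed Principle (OCP)

Open/Closed Principle (OCP)


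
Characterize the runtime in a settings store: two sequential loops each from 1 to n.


Reasoning: sequential dominates: O(n) + O(n) = O(n)
Complexity: O(n)

O(n)


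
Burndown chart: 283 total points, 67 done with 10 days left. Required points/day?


Formula: Required rate = Remaining points / Days left
Remaining = 283 - 67 = 216 points
Required rate = 216 / 10 = 21.6 points/day

21.6 points/day


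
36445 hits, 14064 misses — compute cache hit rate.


Formula: hit rate = hits / (hits + misses) * 100
hit rate = 36445 / (36445 + 14064) * 100
hit rate = 36445 / 50509 * 100
hit rate = 72.16%

72.16%


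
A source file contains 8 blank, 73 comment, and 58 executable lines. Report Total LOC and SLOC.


Total LOC = blank + comment + code
Total LOC = 8 + 73 + 58 = 139
SLOC (source only) = code = 58

Total LOC: 139, SLOC: 58


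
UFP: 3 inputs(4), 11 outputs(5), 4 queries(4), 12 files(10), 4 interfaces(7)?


UFP = EI*4 + EO*5 + EQ*4 + ILF*10 + EIF*7
UFP = 3*4 + 11*5 + 4*4 + 12*10 + 4*7
UFP = 12 + 55 + 16 + 120 + 28
UFP = 231

231


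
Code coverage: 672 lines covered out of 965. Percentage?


Coverage = covered / total * 100
Coverage = 672 / 965 * 100
Coverage = 69.64%

69.64%


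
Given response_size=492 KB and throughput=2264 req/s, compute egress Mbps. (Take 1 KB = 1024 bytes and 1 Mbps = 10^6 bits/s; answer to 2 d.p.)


Formula: Mbps = payload_bytes * RPS * 8 / 1e6
Payload per request = 492 KB = 492 * 1024 = 503808 bytes
Total bytes/sec = 503808 * 2264 = 1140621312
Total bits/sec = 1140621312 * 8 = 9124970496
Mbps = 9124970496 / 1e6 = 9124.97

9124.97 Mbps


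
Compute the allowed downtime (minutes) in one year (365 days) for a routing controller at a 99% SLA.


Formula: allowed downtime = period * (100 - SLA) / 100
Period (year (365 days)) = 525600 minutes
Unavailability fraction = (100 - 99.0) / 100
Allowed downtime = 525600 * (100 - 99.0) / 100
Allowed downtime = 5256.0 minutes

5256.0 minutes


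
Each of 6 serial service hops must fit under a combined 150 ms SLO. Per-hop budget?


Formula: per_stage = total_budget / stages
per_stage = 150 / 6
per_stage = 25.0 ms

25.0 ms


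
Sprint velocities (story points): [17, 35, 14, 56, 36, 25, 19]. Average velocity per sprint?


Formula: Avg velocity = Total points / Number of sprints
Points: [17, 35, 14, 56, 36, 25, 19]
Sum = 17 + 35 + 14 + 56 + 36 + 25 + 19 = 202
Avg velocity = 202 / 7 = 28.86 points/sprint

28.86 points/sprint


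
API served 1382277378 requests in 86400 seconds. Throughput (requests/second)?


Formula: throughput = requests / seconds
throughput = 1382277378 / 86400
throughput = 15998.58 requests/second

15998.58 requests/second


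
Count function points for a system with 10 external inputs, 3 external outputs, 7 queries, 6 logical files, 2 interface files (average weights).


UFP = EI*4 + EO*5 + EQ*4 + ILF*10 + EIF*7
UFP = 10*4 + 3*5 + 7*4 + 6*10 + 2*7
UFP = 40 + 15 + 28 + 60 + 14
UFP = 157

157


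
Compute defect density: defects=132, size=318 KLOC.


Defect density = defects / KLOC
Defect density = 132 / 318
Defect density = 0.415 defects/KLOC

0.415 defects/KLOC


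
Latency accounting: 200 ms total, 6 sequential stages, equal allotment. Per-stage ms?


Formula: per_stage = total_budget / stages
per_stage = 200 / 6
per_stage = 33.33 ms

33.33 ms


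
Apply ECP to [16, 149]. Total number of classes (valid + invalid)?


Valid range: [16, 149]
Class 1: x < 16 — invalid
Class 2: 16 ≤ x ≤ 149 — valid
Class 3: x > 149 — invalid
Total equivalence classes: 3

3 equivalence classes


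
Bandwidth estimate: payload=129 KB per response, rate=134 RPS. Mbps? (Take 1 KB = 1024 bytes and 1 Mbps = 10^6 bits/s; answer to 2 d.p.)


Formula: Mbps = payload_bytes * RPS * 8 / 1e6
Payload per request = 129 KB = 129 * 1024 = 132096 bytes
Total bytes/sec = 132096 * 134 = 17700864
Total bits/sec = 17700864 * 8 = 141606912
Mbps = 141606912 / 1e6 = 141.61

141.61 Mbps


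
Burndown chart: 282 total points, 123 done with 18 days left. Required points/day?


Formula: Required rate = Remaining points / Days left
Remaining = 282 - 123 = 159 points
Required rate = 159 / 18 = 8.83 points/day

8.83 points/day


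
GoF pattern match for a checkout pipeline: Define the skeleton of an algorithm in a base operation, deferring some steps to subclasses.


This matches the Template Method pattern

Template Method


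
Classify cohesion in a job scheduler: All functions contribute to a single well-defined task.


Reasoning: Best: single purpose
Type: Functional cohesion

Functional cohesion


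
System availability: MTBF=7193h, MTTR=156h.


Availability = MTBF / (MTBF + MTTR)
Availability = 7193 / (7193 + 156)
Availability = 7193 / 7349
Availability = 97.8773%

97.8773%


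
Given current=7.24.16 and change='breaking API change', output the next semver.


Current: 7.24.16
Change category: 'breaking API change' → major bump
SemVer rule: major bump → increment MAJOR, reset MINOR and PATCH to 0
New: 8.0.0

8.0.0


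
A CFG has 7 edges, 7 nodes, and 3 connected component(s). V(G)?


Formula: V(G) = E - N + 2P
V(G) = 7 - 7 + 2*3
V(G) = 0 + 6
V(G) = 6

6


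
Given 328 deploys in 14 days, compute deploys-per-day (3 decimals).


Formula: deployments per day = releases / days
= 328 / 14
= 23.429 deploys/day
(equivalently, 164.0 deploys/week)

23.429 deploys/day


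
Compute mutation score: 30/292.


Mutation score = killed / total * 100
Mutation score = 30 / 292 * 100
Mutation score = 10.27%

10.27%


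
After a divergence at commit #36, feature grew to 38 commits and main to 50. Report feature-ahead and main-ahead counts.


Common ancestor: commit #36
feature commits after divergence: 38 - 36 = 2
main commits after divergence: 50 - 36 = 14
feature is 2 commits ahead of main
main is 14 commits ahead of feature

feature ahead: 2, main ahead: 14


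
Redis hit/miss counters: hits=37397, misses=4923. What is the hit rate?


Formula: hit rate = hits / (hits + misses) * 100
hit rate = 37397 / (37397 + 4923) * 100
hit rate = 37397 / 42320 * 100
hit rate = 88.37%

88.37%


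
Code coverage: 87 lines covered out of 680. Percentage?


Coverage = covered / total * 100
Coverage = 87 / 680 * 100
Coverage = 12.79%

12.79%


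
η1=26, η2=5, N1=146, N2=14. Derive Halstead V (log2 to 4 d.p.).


Formula: V = N * log2(η), where N = N1 + N2 and η = η1 + η2
η = 26 + 5 = 31
N = 146 + 14 = 160
log2(31) ≈ 4.9542
V = 160 * 4.9542 = 792.67

792.67


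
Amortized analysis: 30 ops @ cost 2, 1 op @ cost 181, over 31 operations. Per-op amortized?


Formula: Amortized cost = Total cost / Operations
Total cost = (30 * 2) + (1 * 181)
Total cost = 60 + 181 = 241
Amortized = 241 / 31 = 7.7742

7.7742


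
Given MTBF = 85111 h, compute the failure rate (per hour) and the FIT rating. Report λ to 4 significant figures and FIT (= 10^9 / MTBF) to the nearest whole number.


Formula: λ = 1 / MTBF; FIT = λ × 1e9 = 1e9 / MTBF
λ = 1 / 85111 ≈ 1.175e-05 failures/hour
FIT = 1e9 / 85111 ≈ 11749 failures per 1e9 hours (nearest whole number)

λ = 1.175e-05 /h, FIT = 11749


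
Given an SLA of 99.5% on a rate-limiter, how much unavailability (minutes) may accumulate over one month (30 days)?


Formula: allowed downtime = period * (100 - SLA) / 100
Period (month (30 days)) = 43200 minutes
Unavailability fraction = (100 - 99.5) / 100
Allowed downtime = 43200 * (100 - 99.5) / 100
Allowed downtime = 216.0 minutes

216.0 minutes


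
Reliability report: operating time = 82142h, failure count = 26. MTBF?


Formula: MTBF = Total operating time / Number of failures
MTBF = 82142 / 26
MTBF = 3159.31 hours

3159.31 hours


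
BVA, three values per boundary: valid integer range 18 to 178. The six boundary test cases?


Range: [18, 178]
Boundaries: just below min, min, min+1, max-1, max, just above max
Values: [17, 18, 19, 177, 178, 179]

[17, 18, 19, 177, 178, 179]


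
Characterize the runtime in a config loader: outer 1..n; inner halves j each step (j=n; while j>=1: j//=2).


Reasoning: n times log n
Complexity: O(n log n)

O(n log n)


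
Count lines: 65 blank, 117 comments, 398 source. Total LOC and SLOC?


Total LOC = blank + comment + code
Total LOC = 65 + 117 + 398 = 580
SLOC (source only) = code = 398

Total LOC: 580, SLOC: 398


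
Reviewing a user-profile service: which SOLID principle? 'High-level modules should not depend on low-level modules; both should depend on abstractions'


This describes the Dependency Inversion Principle (DIP)

Dependency Inversion Principle (DIP)


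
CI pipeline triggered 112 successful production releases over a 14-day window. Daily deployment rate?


Formula: deployments per day = releases / days
= 112 / 14
= 8.0 deploys/day
(equivalently, 56.0 deploys/week)

8.0 deploys/day


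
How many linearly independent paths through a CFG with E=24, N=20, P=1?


Formula: V(G) = E - N + 2P
V(G) = 24 - 20 + 2*1
V(G) = 4 + 2
V(G) = 6

6


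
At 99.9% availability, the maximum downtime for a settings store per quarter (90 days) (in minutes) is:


Formula: allowed downtime = period * (100 - SLA) / 100
Period (quarter (90 days)) = 129600 minutes
Unavailability fraction = (100 - 99.9) / 100
Allowed downtime = 129600 * (100 - 99.9) / 100
Allowed downtime = 129.6 minutes

129.6 minutes


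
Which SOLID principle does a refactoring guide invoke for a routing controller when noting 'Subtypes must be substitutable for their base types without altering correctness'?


This describes the Liskov Substitution Principle (LSP)

Liskov Substitution Principle (LSP)


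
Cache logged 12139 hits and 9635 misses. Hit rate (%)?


Formula: hit rate = hits / (hits + misses) * 100
hit rate = 12139 / (12139 + 9635) * 100
hit rate = 12139 / 21774 * 100
hit rate = 55.75%

55.75%


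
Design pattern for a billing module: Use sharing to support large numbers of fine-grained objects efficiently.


This matches the Flyweight pattern

Flyweight


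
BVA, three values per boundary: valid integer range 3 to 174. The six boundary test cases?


Range: [3, 174]
Boundaries: just below min, min, min+1, max-1, max, just above max
Values: [2, 3, 4, 173, 174, 175]

[2, 3, 4, 173, 174, 175]


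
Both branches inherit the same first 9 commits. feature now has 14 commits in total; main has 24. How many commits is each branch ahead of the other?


Common ancestor: commit #9
feature commits after divergence: 14 - 9 = 5
main commits after divergence: 24 - 9 = 15
feature is 5 commits ahead of main
main is 15 commits ahead of feature

feature ahead: 5, main ahead: 15


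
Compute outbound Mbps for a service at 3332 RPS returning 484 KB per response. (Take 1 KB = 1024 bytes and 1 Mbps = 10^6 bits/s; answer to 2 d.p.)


Formula: Mbps = payload_bytes * RPS * 8 / 1e6
Payload per request = 484 KB = 484 * 1024 = 495616 bytes
Total bytes/sec = 495616 * 3332 = 1651392512
Total bits/sec = 1651392512 * 8 = 13211140096
Mbps = 13211140096 / 1e6 = 13211.14

13211.14 Mbps


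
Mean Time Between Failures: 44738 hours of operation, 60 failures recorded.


Formula: MTBF = Total operating time / Number of failures
MTBF = 44738 / 60
MTBF = 745.63 hours

745.63 hours


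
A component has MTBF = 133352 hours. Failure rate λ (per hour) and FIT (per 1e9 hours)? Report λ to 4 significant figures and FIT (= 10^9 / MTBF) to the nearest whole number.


Formula: λ = 1 / MTBF; FIT = λ × 1e9 = 1e9 / MTBF
λ = 1 / 133352 ≈ 7.499e-06 failures/hour
FIT = 1e9 / 133352 ≈ 7499 failures per 1e9 hours (nearest whole number)

λ = 7.499e-06 /h, FIT = 7499


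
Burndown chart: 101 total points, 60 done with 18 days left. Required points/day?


Formula: Required rate = Remaining points / Days left
Remaining = 101 - 60 = 41 points
Required rate = 41 / 18 = 2.28 points/day

2.28 points/day


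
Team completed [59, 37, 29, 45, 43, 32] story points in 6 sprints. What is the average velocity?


Formula: Avg velocity = Total points / Number of sprints
Points: [59, 37, 29, 45, 43, 32]
Sum = 59 + 37 + 29 + 45 + 43 + 32 = 245
Avg velocity = 245 / 6 = 40.83 points/sprint

40.83 points/sprint


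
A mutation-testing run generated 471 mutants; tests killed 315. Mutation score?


Mutation score = killed / total * 100
Mutation score = 315 / 471 * 100
Mutation score = 66.88%

66.88%


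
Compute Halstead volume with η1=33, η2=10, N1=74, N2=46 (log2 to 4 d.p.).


Formula: V = N * log2(η), where N = N1 + N2 and η = η1 + η2
η = 33 + 10 = 43
N = 74 + 46 = 120
log2(43) ≈ 5.4263
V = 120 * 5.4263 = 651.16

651.16


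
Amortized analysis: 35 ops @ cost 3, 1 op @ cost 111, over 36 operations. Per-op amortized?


Formula: Amortized cost = Total cost / Operations
Total cost = (35 * 3) + (1 * 111)
Total cost = 105 + 111 = 216
Amortized = 216 / 36 = 6.0

6.0


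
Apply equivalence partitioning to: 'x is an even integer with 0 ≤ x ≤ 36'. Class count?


Constraint: even integers in [0, 36]
Class 1: x < 0 — out-of-range invalid
Class 2: x in [0,36] but odd — wrong type invalid
Class 3: x in [0,36] and even — valid
Class 4: x > 36 — out-of-range invalid
Total equivalence classes: 4

4 equivalence classes


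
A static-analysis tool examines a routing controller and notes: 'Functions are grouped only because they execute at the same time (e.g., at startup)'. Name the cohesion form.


Reasoning: Related by timing only
Type: Temporal cohesion

Temporal cohesion


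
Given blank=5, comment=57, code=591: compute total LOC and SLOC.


Total LOC = blank + comment + code
Total LOC = 5 + 57 + 591 = 653
SLOC (source only) = code = 591

Total LOC: 653, SLOC: 591


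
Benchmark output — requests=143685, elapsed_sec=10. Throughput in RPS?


Formula: throughput = requests / seconds
throughput = 143685 / 10
throughput = 14368.5 requests/second

14368.5 requests/second


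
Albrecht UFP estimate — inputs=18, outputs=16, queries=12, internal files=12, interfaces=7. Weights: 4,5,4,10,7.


UFP = EI*4 + EO*5 + EQ*4 + ILF*10 + EIF*7
UFP = 18*4 + 16*5 + 12*4 + 12*10 + 7*7
UFP = 72 + 80 + 48 + 120 + 49
UFP = 369

369


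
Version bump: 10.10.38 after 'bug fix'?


Current: 10.10.38
Change category: 'bug fix' → patch bump
SemVer rule: patch bump → increment PATCH (MAJOR and MINOR unchanged)
New: 10.10.39

10.10.39


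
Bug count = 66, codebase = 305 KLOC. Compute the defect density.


Defect density = defects / KLOC
Defect density = 66 / 305
Defect density = 0.216 defects/KLOC

0.216 defects/KLOC


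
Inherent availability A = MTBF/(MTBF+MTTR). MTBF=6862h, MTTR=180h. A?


Availability = MTBF / (MTBF + MTTR)
Availability = 6862 / (6862 + 180)
Availability = 6862 / 7042
Availability = 97.4439%

97.4439%


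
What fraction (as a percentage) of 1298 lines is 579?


Coverage = covered / total * 100
Coverage = 579 / 1298 * 100
Coverage = 44.61%

44.61%


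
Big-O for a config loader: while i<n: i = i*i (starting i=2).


Reasoning: squaring drives double-exponential growth; iterations ~ log log n
Complexity: O(log log n)

O(log log n)


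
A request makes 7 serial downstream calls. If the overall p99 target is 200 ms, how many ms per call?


Formula: per_stage = total_budget / stages
per_stage = 200 / 7
per_stage = 28.57 ms

28.57 ms


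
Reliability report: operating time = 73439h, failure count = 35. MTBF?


Formula: MTBF = Total operating time / Number of failures
MTBF = 73439 / 35
MTBF = 2098.26 hours

2098.26 hours


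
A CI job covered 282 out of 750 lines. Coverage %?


Coverage = covered / total * 100
Coverage = 282 / 750 * 100
Coverage = 37.6%

37.6%


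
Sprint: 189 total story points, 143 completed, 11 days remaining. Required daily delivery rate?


Formula: Required rate = Remaining points / Days left
Remaining = 189 - 143 = 46 points
Required rate = 46 / 11 = 4.18 points/day

4.18 points/day


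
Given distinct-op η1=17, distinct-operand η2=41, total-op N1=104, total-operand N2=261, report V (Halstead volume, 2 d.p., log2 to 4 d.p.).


Formula: V = N * log2(η), where N = N1 + N2 and η = η1 + η2
η = 17 + 41 = 58
N = 104 + 261 = 365
log2(58) ≈ 5.8580
V = 365 * 5.8580 = 2138.17

2138.17


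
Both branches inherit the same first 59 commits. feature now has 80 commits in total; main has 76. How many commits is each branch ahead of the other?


Common ancestor: commit #59
feature commits after divergence: 80 - 59 = 21
main commits after divergence: 76 - 59 = 17
feature is 21 commits ahead of main
main is 17 commits ahead of feature

feature ahead: 21, main ahead: 17


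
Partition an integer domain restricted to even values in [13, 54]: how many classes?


Constraint: even integers in [13, 54]
Class 1: x < 13 — out-of-range invalid
Class 2: x in [13,54] but odd — wrong type invalid
Class 3: x in [13,54] and even — valid
Class 4: x > 54 — out-of-range invalid
Total equivalence classes: 4

4 equivalence classes


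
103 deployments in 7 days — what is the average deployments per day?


Formula: deployments per day = releases / days
= 103 / 7
= 14.714 deploys/day
(equivalently, 103.0 deploys/week)

14.714 deploys/day


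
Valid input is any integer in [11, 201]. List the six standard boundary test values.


Range: [11, 201]
Boundaries: just below min, min, min+1, max-1, max, just above max
Values: [10, 11, 12, 200, 201, 202]

[10, 11, 12, 200, 201, 202]


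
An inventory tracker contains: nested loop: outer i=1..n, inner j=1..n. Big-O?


Reasoning: n iterations times n iterations
Complexity: O(n^2)

O(n^2)


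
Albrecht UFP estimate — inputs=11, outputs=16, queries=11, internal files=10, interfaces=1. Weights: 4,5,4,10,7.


UFP = EI*4 + EO*5 + EQ*4 + ILF*10 + EIF*7
UFP = 11*4 + 16*5 + 11*4 + 10*10 + 1*7
UFP = 44 + 80 + 44 + 100 + 7
UFP = 275

275


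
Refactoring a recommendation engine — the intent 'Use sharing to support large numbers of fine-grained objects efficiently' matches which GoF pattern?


This matches the Flyweight pattern

Flyweight


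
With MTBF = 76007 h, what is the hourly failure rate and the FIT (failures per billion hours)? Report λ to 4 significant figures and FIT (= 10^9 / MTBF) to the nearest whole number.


Formula: λ = 1 / MTBF; FIT = λ × 1e9 = 1e9 / MTBF
λ = 1 / 76007 ≈ 1.316e-05 failures/hour
FIT = 1e9 / 76007 ≈ 13157 failures per 1e9 hours (nearest whole number)

λ = 1.316e-05 /h, FIT = 13157


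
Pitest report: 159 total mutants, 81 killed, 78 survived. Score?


Mutation score = killed / total * 100
Mutation score = 81 / 159 * 100
Mutation score = 50.94%

50.94%


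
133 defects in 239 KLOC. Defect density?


Defect density = defects / KLOC
Defect density = 133 / 239
Defect density = 0.556 defects/KLOC

0.556 defects/KLOC


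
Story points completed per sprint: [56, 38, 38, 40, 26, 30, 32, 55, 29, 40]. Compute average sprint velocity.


Formula: Avg velocity = Total points / Number of sprints
Points: [56, 38, 38, 40, 26, 30, 32, 55, 29, 40]
Sum = 56 + 38 + 38 + 40 + 26 + 30 + 32 + 55 + 29 + 40 = 384
Avg velocity = 384 / 10 = 38.4 points/sprint

38.4 points/sprint


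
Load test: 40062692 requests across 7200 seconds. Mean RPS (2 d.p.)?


Formula: throughput = requests / seconds
throughput = 40062692 / 7200
throughput = 5564.26 requests/second

5564.26 requests/second


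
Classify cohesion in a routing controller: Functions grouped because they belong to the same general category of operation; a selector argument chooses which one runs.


Reasoning: Grouped by category of activity, not by data or sequence
Type: Logical cohesion

Logical cohesion


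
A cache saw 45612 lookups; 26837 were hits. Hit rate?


Formula: hit rate = hits / (hits + misses) * 100
hit rate = 26837 / (26837 + 18775) * 100
hit rate = 26837 / 45612 * 100
hit rate = 58.84%

58.84%


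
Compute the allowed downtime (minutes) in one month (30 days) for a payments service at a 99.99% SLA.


Formula: allowed downtime = period * (100 - SLA) / 100
Period (month (30 days)) = 43200 minutes
Unavailability fraction = (100 - 99.99) / 100
Allowed downtime = 43200 * (100 - 99.99) / 100
Allowed downtime = 4.32 minutes

4.32 minutes


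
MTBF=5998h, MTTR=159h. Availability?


Availability = MTBF / (MTBF + MTTR)
Availability = 5998 / (5998 + 159)
Availability = 5998 / 6157
Availability = 97.4176%

97.4176%
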